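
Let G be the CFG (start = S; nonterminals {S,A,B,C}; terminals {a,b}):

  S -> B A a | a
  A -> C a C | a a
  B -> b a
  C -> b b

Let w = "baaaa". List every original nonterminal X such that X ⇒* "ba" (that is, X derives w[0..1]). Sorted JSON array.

Convert to CNF:
  S -> B X3 | a
  A -> C X2 | T0 T0
  B -> T1 T0
  C -> T1 T1
  T0 -> a
  T1 -> b
  X2 -> T0 C
  X3 -> A T0

CYK fill, restricted to cells inside w[0..1]:
  [0..0]={T1}  "b"  orig:{}
  [1..1]={S,T0}  "a"  orig:{S}
  [0..1]={B}  "ba"

Original NTs in T[0,1] deriving "ba": ["B"]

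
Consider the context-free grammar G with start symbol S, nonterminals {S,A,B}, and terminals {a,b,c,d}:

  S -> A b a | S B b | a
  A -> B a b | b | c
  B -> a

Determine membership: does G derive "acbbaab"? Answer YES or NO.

CNF form of G:
  S -> A X3 | S X4 | a
  A -> B X2 | b | c
  B -> a
  T0 -> a
  T1 -> b
  X2 -> T0 T1
  X3 -> T1 T0
  X4 -> B T1

CYK fill:
  [0..0]={B,S,T0}  "a"  orig:{B,S}
  [1..1]={A}  "c"
  [2..2]={A,T1}  "b"  orig:{A}
  [3..3]={A,T1}  "b"  orig:{A}
  [4..4]={B,S,T0}  "a"  orig:{B,S}
  [5..5]={B,S,T0}  "a"  orig:{B,S}
  [6..6]={A,T1}  "b"  orig:{A}
  [0..1]=∅  "ac"
  [1..2]=∅  "cb"
  [2..3]=∅  "bb"
  [3..4]={X3}  "ba"  orig:{}
  [4..5]=∅  "aa"
  [5..6]={X2,X4}  "ab"  orig:{}
  [0..2]=∅  "acb"
  [1..3]=∅  "cbb"
  [2..4]={S}  "bba"
  [3..5]=∅  "baa"
  [4..6]={A,S}  "aab"
  [0..3]=∅  "acbb"
  [1..4]=∅  "cbba"
  [2..5]=∅  "bbaa"
  [3..6]=∅  "baab"
  [0..4]=∅  "acbba"
  [1..5]=∅  "cbbaa"
  [2..6]={S}  "bbaab"
  [0..5]=∅  "acbbaa"
  [1..6]=∅  "cbbaab"
  [0..6]=∅  "acbbaab"

S ∉ T[0,6] ⇒ NO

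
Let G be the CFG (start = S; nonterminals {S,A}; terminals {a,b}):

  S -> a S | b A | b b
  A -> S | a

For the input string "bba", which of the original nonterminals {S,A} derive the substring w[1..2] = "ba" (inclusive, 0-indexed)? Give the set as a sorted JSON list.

CNF form of G:
  S -> T0 S | T1 A | T1 T1
  A -> T0 S | T1 A | T1 T1 | a
  T0 -> a
  T1 -> b

CYK table (by increasing span) — only the sub-triangle for w[1..2]:
  cell(1,1) b: {T1}  orig:{}
  cell(2,2) a: {A,T0}  orig:{A}
  cell(1,2) ba: {A,S}

Original NTs in T[1,2] deriving "ba": ["A", "S"]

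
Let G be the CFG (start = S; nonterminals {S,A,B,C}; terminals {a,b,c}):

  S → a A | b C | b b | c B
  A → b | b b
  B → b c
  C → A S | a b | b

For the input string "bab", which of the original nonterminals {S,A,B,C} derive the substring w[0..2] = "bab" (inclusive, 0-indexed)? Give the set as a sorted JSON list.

CNF form of G:
  S -> T0 C | T0 T0 | T1 B | T2 A
  A -> T0 T0 | b
  B -> T0 T1
  C -> A S | T2 T0 | b
  T0 -> b
  T1 -> c
  T2 -> a

Fill CYK table bottom-up, restricted to cells inside w[0..2]:
  cell(0,0) b: {A,C,T0}  orig:{A,C}
  cell(1,1) a: {T2}  orig:{}
  cell(2,2) b: {A,C,T0}  orig:{A,C}
  cell(0,1) ba: ∅
  cell(1,2) ab: {C,S}
  cell(0,2) bab: {C,S}

Original NTs in T[0,2] deriving "bab": ["C", "S"]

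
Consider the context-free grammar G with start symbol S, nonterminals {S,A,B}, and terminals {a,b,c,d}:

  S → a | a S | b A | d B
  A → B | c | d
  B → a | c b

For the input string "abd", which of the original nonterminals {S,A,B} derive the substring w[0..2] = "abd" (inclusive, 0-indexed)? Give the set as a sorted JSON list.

CNF form of G:
  S -> T1 A | T2 S | T3 B | a
  A -> T0 T1 | a | c | d
  B -> T0 T1 | a
  T0 -> c
  T1 -> b
  T2 -> a
  T3 -> d

Fill CYK table bottom-up, restricted to cells inside w[0..2]:
  cell(0,0) a: {A,B,S,T2}  orig:{A,B,S}
  cell(1,1) b: {T1}  orig:{}
  cell(2,2) d: {A,T3}  orig:{A}
  cell(0,1) ab: ∅
  cell(1,2) bd: {S}
  cell(0,2) abd: {S}

Original NTs in T[0,2] deriving "abd": ["S"]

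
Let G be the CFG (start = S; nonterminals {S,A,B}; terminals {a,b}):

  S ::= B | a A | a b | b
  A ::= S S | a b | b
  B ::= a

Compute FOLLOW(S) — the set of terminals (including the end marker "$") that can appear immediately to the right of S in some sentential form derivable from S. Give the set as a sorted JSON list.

Compute FIRST by fixpoint:
iter 1:
  A via A→a b: +{a}
  A via A→b: +{b}
  B via B→a: +{a}
  S via S→B: +{a}
  S via S→b: +{b}
  FIRST[S]={a,b}  FIRST[A]={a,b}  FIRST[B]={a}
iter 2: — fixpoint
  FIRST[S]={a,b}  FIRST[A]={a,b}  FIRST[B]={a}

FOLLOW sets:
initialize: $ ∈ FOLLOW(S)
[1]
  A→S S: FOLLOW(S) ⊇ FIRST(S) = {a,b}; new: +{a,b}
  S→B: FOLLOW(B) ⊇ FOLLOW(S) ⊇ {$,a,b}; new: +{$,a,b}
  S→a A: FOLLOW(A) ⊇ FOLLOW(S) ⊇ {$,a,b}; new: +{$,a,b}
  FOLLOW[S]={$,a,b}  FOLLOW[A]={$,a,b}  FOLLOW[B]={$,a,b}
[2] (no change)
  FOLLOW[S]={$,a,b}  FOLLOW[A]={$,a,b}  FOLLOW[B]={$,a,b}

FOLLOW(S) = ["$", "a", "b"]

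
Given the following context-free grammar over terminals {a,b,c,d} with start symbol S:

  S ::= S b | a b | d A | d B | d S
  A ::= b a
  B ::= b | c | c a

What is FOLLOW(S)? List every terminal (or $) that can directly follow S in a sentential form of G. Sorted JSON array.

FIRST sets, iterate to fixpoint:
pass 1:
  A via A→b a: +{b}
  B via B→b: +{b}
  B via B→c: +{c}
  S via S→a b: +{a}
  S via S→d A: +{d}
  FIRST[S]={a,d}  FIRST[A]={b}  FIRST[B]={b,c}
pass 2: — fixpoint
  FIRST[S]={a,d}  FIRST[A]={b}  FIRST[B]={b,c}

Compute FOLLOW by fixpoint:
FOLLOW(S) := {$}
[1]
  S→S b: FOLLOW(S) ⊇ FIRST(b) = {b}; new: +{b}
  S→d A: FOLLOW(A) ⊇ FOLLOW(S) ⊇ {$,b}; new: +{$,b}
  S→d B: FOLLOW(B) ⊇ FOLLOW(S) ⊇ {$,b}; new: +{$,b}
  S: {$,b}  A: {$,b}  B: {$,b}
[2] (stable)
  S: {$,b}  A: {$,b}  B: {$,b}

FOLLOW(S) = ["$", "b"]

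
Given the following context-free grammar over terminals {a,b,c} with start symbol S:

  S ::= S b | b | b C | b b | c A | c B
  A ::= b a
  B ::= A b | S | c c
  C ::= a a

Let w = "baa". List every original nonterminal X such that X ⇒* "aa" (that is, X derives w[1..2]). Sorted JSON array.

Convert to CNF:
  S -> S T0 | T0 C | T0 T0 | T2 A | T2 B | b
  A -> T0 T1
  B -> A T0 | S T0 | T0 C | T0 T0 | T2 A | T2 B | T2 T2 | b
  C -> T1 T1
  T0 -> b
  T1 -> a
  T2 -> c

CYK table (by increasing span) (cells [i..j] with 1 ≤ i ≤ j ≤ 2 only):
  [1..1]={T1}  "a"  orig:{}
  [2..2]={T1}  "a"  orig:{}
  [1..2]={C}  "aa"

Original NTs in T[1,2] deriving "aa": ["C"]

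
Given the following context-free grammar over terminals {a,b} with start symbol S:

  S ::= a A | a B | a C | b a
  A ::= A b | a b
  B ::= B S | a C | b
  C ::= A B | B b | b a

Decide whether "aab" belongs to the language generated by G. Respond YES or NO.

Convert to CNF:
  S -> T0 T1 | T1 A | T1 B | T1 C
  A -> A T0 | T1 T0
  B -> B S | T1 C | b
  C -> A B | B T0 | T0 T1
  T0 -> b
  T1 -> a

Fill CYK table bottom-up:
  cell(0,0) a: {T1}  orig:{}
  cell(1,1) a: {T1}  orig:{}
  cell(2,2) b: {B,T0}  orig:{B}
  cell(0,1) aa: ∅
  cell(1,2) ab: {A,S}
  cell(0,2) aab: {S}

S ∈ T[0,2] ⇒ YES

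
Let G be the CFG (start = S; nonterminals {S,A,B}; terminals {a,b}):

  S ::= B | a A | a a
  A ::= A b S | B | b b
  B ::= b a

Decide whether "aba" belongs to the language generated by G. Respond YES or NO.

CNF form of G:
  S -> T0 T1 | T1 A | T1 T1
  A -> A X2 | T0 T0 | T0 T1
  B -> T0 T1
  T0 -> b
  T1 -> a
  X2 -> T0 S

CYK table (by increasing span):
  T[0,0] 'a' = {T1}  orig:{}
  T[1,1] 'b' = {T0}  orig:{}
  T[2,2] 'a' = {T1}  orig:{}
  T[0,1] 'ab' = ∅
  T[1,2] 'ba' = {A,B,S}
  T[0,2] 'aba' = {S}

S ∈ T[0,2] ⇒ YES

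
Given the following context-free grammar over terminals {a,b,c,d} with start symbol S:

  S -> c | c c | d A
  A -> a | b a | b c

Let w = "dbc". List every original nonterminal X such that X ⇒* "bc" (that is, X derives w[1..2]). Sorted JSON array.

Convert to CNF:
  S -> T2 T2 | T3 A | c
  A -> T0 T1 | T0 T2 | a
  T0 -> b
  T1 -> a
  T2 -> c
  T3 -> d

Fill CYK table bottom-up — only the sub-triangle for w[1..2]:
  [1..1]={T0}  "b"  orig:{}
  [2..2]={S,T2}  "c"  orig:{S}
  [1..2]={A}  "bc"

Original NTs in T[1,2] deriving "bc": ["A"]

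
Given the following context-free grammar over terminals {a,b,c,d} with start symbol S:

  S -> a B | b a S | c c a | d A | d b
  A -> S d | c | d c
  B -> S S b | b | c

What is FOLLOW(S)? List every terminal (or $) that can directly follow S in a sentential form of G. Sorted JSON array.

FIRST iteration:
pass 1:
  A via A→c: +{c}
  A via A→d c: +{d}
  B via B→b: +{b}
  B via B→c: +{c}
  S via S→a B: +{a}
  S via S→b a S: +{b}
  S via S→c c a: +{c}
  S via S→d A: +{d}
  S: {a,b,c,d}  A: {c,d}  B: {b,c}
pass 2:
  A via A→S d: +{a,b}
  B via B→S S b: +{a,d}
  S: {a,b,c,d}  A: {a,b,c,d}  B: {a,b,c,d}
pass 3: (stable)
  S: {a,b,c,d}  A: {a,b,c,d}  B: {a,b,c,d}

FOLLOW sets:
seed FOLLOW(S) with $
pass 1:
  A→S d: FOLLOW(S) ⊇ FIRST(d) = {d}; new: +{d}
  B→S S b: FOLLOW(S) ⊇ FIRST(S) = {a,b,c,d}; new: +{a,b,c}
  S→a B: FOLLOW(B) ⊇ FOLLOW(S) ⊇ {$,a,b,c,d}; new: +{$,a,b,c,d}
  S→d A: FOLLOW(A) ⊇ FOLLOW(S) ⊇ {$,a,b,c,d}; new: +{$,a,b,c,d}
  FOLLOW[S]={$,a,b,c,d}  FOLLOW[A]={$,a,b,c,d}  FOLLOW[B]={$,a,b,c,d}
pass 2: done
  FOLLOW[S]={$,a,b,c,d}  FOLLOW[A]={$,a,b,c,d}  FOLLOW[B]={$,a,b,c,d}

FOLLOW(S) = ["$", "a", "b", "c", "d"]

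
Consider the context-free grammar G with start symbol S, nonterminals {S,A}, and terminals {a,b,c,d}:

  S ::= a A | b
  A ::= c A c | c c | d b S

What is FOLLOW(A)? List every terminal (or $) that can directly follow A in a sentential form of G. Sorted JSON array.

FIRST iteration:
iter 1:
  A via A→c A c: +{c}
  A via A→d b S: +{d}
  S via S→a A: +{a}
  S via S→b: +{b}
  FIRST[S]={a,b}  FIRST[A]={c,d}
iter 2: done
  FIRST[S]={a,b}  FIRST[A]={c,d}

Compute FOLLOW by fixpoint:
FOLLOW(S) := {$}
[1]
  A→c A c: FOLLOW(A) ⊇ FIRST(c) = {c}; new: +{c}
  A→d b S: FOLLOW(S) ⊇ FOLLOW(A) ⊇ {c}; new: +{c}
  S→a A: FOLLOW(A) ⊇ FOLLOW(S) ⊇ {$,c}; new: +{$}
  FOLLOW(S)={$,c}  FOLLOW(A)={$,c}
[2] (stable)
  FOLLOW(S)={$,c}  FOLLOW(A)={$,c}

FOLLOW(A) = ["$", "c"]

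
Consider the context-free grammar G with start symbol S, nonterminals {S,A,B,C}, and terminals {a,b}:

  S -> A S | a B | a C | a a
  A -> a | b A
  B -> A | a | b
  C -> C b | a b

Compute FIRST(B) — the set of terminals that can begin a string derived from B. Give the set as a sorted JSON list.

FIRST iteration:
round 1:
  A via A→a: +{a}
  A via A→b A: +{b}
  B via B→A: +{a,b}
  C via C→a b: +{a}
  S via S→A S: +{a,b}
  FIRST(S)={a,b}  FIRST(A)={a,b}  FIRST(B)={a,b}  FIRST(C)={a}
round 2: (no change)
  FIRST(S)={a,b}  FIRST(A)={a,b}  FIRST(B)={a,b}  FIRST(C)={a}

FIRST(B) = ["a", "b"]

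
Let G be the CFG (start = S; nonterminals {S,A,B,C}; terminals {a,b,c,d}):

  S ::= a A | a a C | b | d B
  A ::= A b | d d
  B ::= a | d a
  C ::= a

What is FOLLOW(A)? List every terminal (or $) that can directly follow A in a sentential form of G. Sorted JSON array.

FIRST sets, iterate to fixpoint:
pass 1:
  A via A→d d: +{d}
  B via B→a: +{a}
  B via B→d a: +{d}
  C via C→a: +{a}
  S via S→a A: +{a}
  S via S→b: +{b}
  S via S→d B: +{d}
  S: {a,b,d}  A: {d}  B: {a,d}  C: {a}
pass 2: — fixpoint
  S: {a,b,d}  A: {d}  B: {a,d}  C: {a}

FOLLOW iteration:
FOLLOW(S) := {$}
[1]
  A→A b: FOLLOW(A) ⊇ FIRST(b) = {b}; new: +{b}
  S→a A: FOLLOW(A) ⊇ FOLLOW(S) ⊇ {$}; new: +{$}
  S→a a C: FOLLOW(C) ⊇ FOLLOW(S) ⊇ {$}; new: +{$}
  S→d B: FOLLOW(B) ⊇ FOLLOW(S) ⊇ {$}; new: +{$}
  FOLLOW(S)={$}  FOLLOW(A)={$,b}  FOLLOW(B)={$}  FOLLOW(C)={$}
[2] (stable)
  FOLLOW(S)={$}  FOLLOW(A)={$,b}  FOLLOW(B)={$}  FOLLOW(C)={$}

FOLLOW(A) = ["$", "b"]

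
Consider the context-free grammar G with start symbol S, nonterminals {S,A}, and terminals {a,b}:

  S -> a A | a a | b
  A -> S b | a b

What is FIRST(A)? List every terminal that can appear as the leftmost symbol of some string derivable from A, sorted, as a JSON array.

Compute FIRST by fixpoint:
round 1:
  A via A→a b: +{a}
  S via S→a A: +{a}
  S via S→b: +{b}
  S: {a,b}  A: {a}
round 2:
  A via A→S b: +{b}
  S: {a,b}  A: {a,b}
round 3: — fixpoint
  S: {a,b}  A: {a,b}

FIRST(A) = ["a", "b"]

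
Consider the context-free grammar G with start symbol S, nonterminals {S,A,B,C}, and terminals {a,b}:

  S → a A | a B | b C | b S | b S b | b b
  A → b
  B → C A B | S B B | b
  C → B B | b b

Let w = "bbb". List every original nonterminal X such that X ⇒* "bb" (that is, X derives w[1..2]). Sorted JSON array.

CNF form of G:
  S -> T0 C | T0 S | T0 T0 | T0 X4 | T1 A | T1 B
  A -> b
  B -> C X2 | S X3 | b
  C -> B B | T0 T0
  T0 -> b
  T1 -> a
  X2 -> A B
  X3 -> B B
  X4 -> S T0

CYK table (by increasing span) — only the sub-triangle for w[1..2]:
  [1..1]={A,B,T0}  "b"  orig:{A,B}
  [2..2]={A,B,T0}  "b"  orig:{A,B}
  [1..2]={C,S,X2,X3}  "bb"  orig:{C,S}

Original NTs in T[1,2] deriving "bb": ["C", "S"]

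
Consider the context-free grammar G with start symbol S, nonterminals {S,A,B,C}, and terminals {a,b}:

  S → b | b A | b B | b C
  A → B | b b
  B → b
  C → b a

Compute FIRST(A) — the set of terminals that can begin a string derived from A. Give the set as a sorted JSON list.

FIRST sets, iterate to fixpoint:
pass 1:
  A via A→b b: +{b}
  B via B→b: +{b}
  C via C→b a: +{b}
  S via S→b: +{b}
  FIRST[S]={b}  FIRST[A]={b}  FIRST[B]={b}  FIRST[C]={b}
pass 2: (stable)
  FIRST[S]={b}  FIRST[A]={b}  FIRST[B]={b}  FIRST[C]={b}

FIRST(A) = ["b"]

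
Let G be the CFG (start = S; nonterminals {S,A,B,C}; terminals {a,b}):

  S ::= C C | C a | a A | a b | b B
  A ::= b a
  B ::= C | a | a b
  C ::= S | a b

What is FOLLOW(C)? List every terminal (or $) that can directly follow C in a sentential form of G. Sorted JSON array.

Compute FIRST by fixpoint:
pass 1:
  A via A→b a: +{b}
  B via B→a: +{a}
  C via C→a b: +{a}
  S via S→C C: +{a}
  S via S→b B: +{b}
  FIRST(S)={a,b}  FIRST(A)={b}  FIRST(B)={a}  FIRST(C)={a}
pass 2:
  C via C→S: +{b}
  FIRST(S)={a,b}  FIRST(A)={b}  FIRST(B)={a}  FIRST(C)={a,b}
pass 3:
  B via B→C: +{b}
  FIRST(S)={a,b}  FIRST(A)={b}  FIRST(B)={a,b}  FIRST(C)={a,b}
pass 4: — fixpoint
  FIRST(S)={a,b}  FIRST(A)={b}  FIRST(B)={a,b}  FIRST(C)={a,b}

FOLLOW sets:
initialize: $ ∈ FOLLOW(S)
pass 1:
  S→C C: FOLLOW(C) ⊇ FIRST(C) = {a,b}; new: +{a,b}
  S→C C: FOLLOW(C) ⊇ FOLLOW(S) ⊇ {$}; new: +{$}
  S→a A: FOLLOW(A) ⊇ FOLLOW(S) ⊇ {$}; new: +{$}
  S→b B: FOLLOW(B) ⊇ FOLLOW(S) ⊇ {$}; new: +{$}
  FOLLOW(S)={$}  FOLLOW(A)={$}  FOLLOW(B)={$}  FOLLOW(C)={$,a,b}
pass 2:
  C→S: FOLLOW(S) ⊇ FOLLOW(C) ⊇ {$,a,b}; new: +{a,b}
  S→a A: FOLLOW(A) ⊇ FOLLOW(S) ⊇ {$,a,b}; new: +{a,b}
  S→b B: FOLLOW(B) ⊇ FOLLOW(S) ⊇ {$,a,b}; new: +{a,b}
  FOLLOW(S)={$,a,b}  FOLLOW(A)={$,a,b}  FOLLOW(B)={$,a,b}  FOLLOW(C)={$,a,b}
pass 3: (no change)
  FOLLOW(S)={$,a,b}  FOLLOW(A)={$,a,b}  FOLLOW(B)={$,a,b}  FOLLOW(C)={$,a,b}

FOLLOW(C) = ["$", "a", "b"]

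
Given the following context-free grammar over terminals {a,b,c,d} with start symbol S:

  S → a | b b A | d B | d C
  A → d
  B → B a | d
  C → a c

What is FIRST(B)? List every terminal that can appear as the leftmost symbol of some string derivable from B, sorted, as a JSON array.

FIRST iteration:
round 1:
  A via A→d: +{d}
  B via B→d: +{d}
  C via C→a c: +{a}
  S via S→a: +{a}
  S via S→b b A: +{b}
  S via S→d B: +{d}
  FIRST(S)={a,b,d}  FIRST(A)={d}  FIRST(B)={d}  FIRST(C)={a}
round 2: (stable)
  FIRST(S)={a,b,d}  FIRST(A)={d}  FIRST(B)={d}  FIRST(C)={a}

FIRST(B) = ["d"]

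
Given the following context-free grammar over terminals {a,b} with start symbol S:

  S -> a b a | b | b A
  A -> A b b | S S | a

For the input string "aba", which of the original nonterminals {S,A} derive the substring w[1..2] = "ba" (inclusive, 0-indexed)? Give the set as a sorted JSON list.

CNF form of G:
  S -> T0 A | T1 X3 | b
  A -> A X2 | S S | a
  T0 -> b
  T1 -> a
  X2 -> T0 T0
  X3 -> T0 T1

Fill CYK table bottom-up (cells [i..j] with 1 ≤ i ≤ j ≤ 2 only):
  T[1,1] 'b' = {S,T0}  orig:{S}
  T[2,2] 'a' = {A,T1}  orig:{A}
  T[1,2] 'ba' = {S,X3}  orig:{S}

Original NTs in T[1,2] deriving "ba": ["S"]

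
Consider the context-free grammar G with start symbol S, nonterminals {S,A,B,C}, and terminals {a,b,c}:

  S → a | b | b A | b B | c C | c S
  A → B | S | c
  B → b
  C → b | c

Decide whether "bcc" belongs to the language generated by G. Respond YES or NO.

CNF form of G:
  S -> T0 A | T0 B | T1 C | T1 S | a | b
  A -> T0 A | T0 B | T1 C | T1 S | a | b | c
  B -> b
  C -> b | c
  T0 -> b
  T1 -> c

CYK table (by increasing span):
  [0..0]={A,B,C,S,T0}  "b"  orig:{A,B,C,S}
  [1..1]={A,C,T1}  "c"  orig:{A,C}
  [2..2]={A,C,T1}  "c"  orig:{A,C}
  [0..1]={A,S}  "bc"
  [1..2]={A,S}  "cc"
  [0..2]={A,S}  "bcc"

S ∈ T[0,2] ⇒ YES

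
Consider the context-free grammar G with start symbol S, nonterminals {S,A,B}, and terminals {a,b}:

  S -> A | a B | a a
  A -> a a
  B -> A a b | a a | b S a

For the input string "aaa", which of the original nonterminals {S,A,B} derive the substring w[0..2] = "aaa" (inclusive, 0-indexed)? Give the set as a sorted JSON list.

CNF form of G:
  S -> T0 B | T0 T0
  A -> T0 T0
  B -> A X2 | T0 T0 | T1 X3
  T0 -> a
  T1 -> b
  X2 -> T0 T1
  X3 -> S T0

CYK table (by increasing span) (cells [i..j] with 0 ≤ i ≤ j ≤ 2 only):
  [0..0]={T0}  "a"  orig:{}
  [1..1]={T0}  "a"  orig:{}
  [2..2]={T0}  "a"  orig:{}
  [0..1]={A,B,S}  "aa"
  [1..2]={A,B,S}  "aa"
  [0..2]={S,X3}  "aaa"  orig:{S}

Original NTs in T[0,2] deriving "aaa": ["S"]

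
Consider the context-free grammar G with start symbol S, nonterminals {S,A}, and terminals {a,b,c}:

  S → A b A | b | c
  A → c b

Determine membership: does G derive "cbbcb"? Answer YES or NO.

Convert to CNF:
  S -> A X2 | b | c
  A -> T0 T1
  T0 -> c
  T1 -> b
  X2 -> T1 A

Fill CYK table bottom-up:
  cell(0,0) c: {S,T0}  orig:{S}
  cell(1,1) b: {S,T1}  orig:{S}
  cell(2,2) b: {S,T1}  orig:{S}
  cell(3,3) c: {S,T0}  orig:{S}
  cell(4,4) b: {S,T1}  orig:{S}
  cell(0,1) cb: {A}
  cell(1,2) bb: ∅
  cell(2,3) bc: ∅
  cell(3,4) cb: {A}
  cell(0,2) cbb: ∅
  cell(1,3) bbc: ∅
  cell(2,4) bcb: {X2}  orig:{}
  cell(0,3) cbbc: ∅
  cell(1,4) bbcb: ∅
  cell(0,4) cbbcb: {S}

S ∈ T[0,4] ⇒ YES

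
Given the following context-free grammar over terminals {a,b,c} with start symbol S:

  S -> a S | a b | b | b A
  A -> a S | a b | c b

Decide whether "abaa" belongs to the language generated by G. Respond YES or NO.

Convert to CNF:
  S -> T0 S | T0 T1 | T1 A | b
  A -> T0 S | T0 T1 | T2 T1
  T0 -> a
  T1 -> b
  T2 -> c

CYK fill:
  T[0,0] 'a' = {T0}  orig:{}
  T[1,1] 'b' = {S,T1}  orig:{S}
  T[2,2] 'a' = {T0}  orig:{}
  T[3,3] 'a' = {T0}  orig:{}
  T[0,1] 'ab' = {A,S}
  T[1,2] 'ba' = ∅
  T[2,3] 'aa' = ∅
  T[0,2] 'aba' = ∅
  T[1,3] 'baa' = ∅
  T[0,3] 'abaa' = ∅

S ∉ T[0,3] ⇒ NO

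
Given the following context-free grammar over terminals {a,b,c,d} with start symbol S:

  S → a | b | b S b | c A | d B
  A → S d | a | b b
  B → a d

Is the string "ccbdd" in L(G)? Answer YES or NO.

Convert to CNF:
  S -> T0 B | T1 X4 | T3 A | a | b
  A -> S T0 | T1 T1 | a
  B -> T2 T0
  T0 -> d
  T1 -> b
  T2 -> a
  T3 -> c
  X4 -> S T1

CYK table (by increasing span):
  T[0,0] 'c' = {T3}  orig:{}
  T[1,1] 'c' = {T3}  orig:{}
  T[2,2] 'b' = {S,T1}  orig:{S}
  T[3,3] 'd' = {T0}  orig:{}
  T[4,4] 'd' = {T0}  orig:{}
  T[0,1] 'cc' = ∅
  T[1,2] 'cb' = ∅
  T[2,3] 'bd' = {A}
  T[3,4] 'dd' = ∅
  T[0,2] 'ccb' = ∅
  T[1,3] 'cbd' = {S}
  T[2,4] 'bdd' = ∅
  T[0,3] 'ccbd' = ∅
  T[1,4] 'cbdd' = {A}
  T[0,4] 'ccbdd' = {S}

S ∈ T[0,4] ⇒ YES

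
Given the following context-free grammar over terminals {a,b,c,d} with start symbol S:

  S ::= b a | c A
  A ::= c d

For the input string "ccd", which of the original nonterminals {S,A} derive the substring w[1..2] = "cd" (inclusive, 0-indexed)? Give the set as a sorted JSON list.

Convert to CNF:
  S -> T0 A | T2 T3
  A -> T0 T1
  T0 -> c
  T1 -> d
  T2 -> b
  T3 -> a

CYK table (by increasing span) (cells [i..j] with 1 ≤ i ≤ j ≤ 2 only):
  [1..1]={T0}  "c"  orig:{}
  [2..2]={T1}  "d"  orig:{}
  [1..2]={A}  "cd"

Original NTs in T[1,2] deriving "cd": ["A"]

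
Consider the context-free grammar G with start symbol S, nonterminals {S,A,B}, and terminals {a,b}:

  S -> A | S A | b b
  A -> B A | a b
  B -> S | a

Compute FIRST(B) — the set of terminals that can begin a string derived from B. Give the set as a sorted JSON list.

FIRST iteration:
pass 1:
  A via A→a b: +{a}
  B via B→a: +{a}
  S via S→A: +{a}
  S via S→b b: +{b}
  S: {a,b}  A: {a}  B: {a}
pass 2:
  B via B→S: +{b}
  S: {a,b}  A: {a}  B: {a,b}
pass 3:
  A via A→B A: +{b}
  S: {a,b}  A: {a,b}  B: {a,b}
pass 4: (no change)
  S: {a,b}  A: {a,b}  B: {a,b}

FIRST(B) = ["a", "b"]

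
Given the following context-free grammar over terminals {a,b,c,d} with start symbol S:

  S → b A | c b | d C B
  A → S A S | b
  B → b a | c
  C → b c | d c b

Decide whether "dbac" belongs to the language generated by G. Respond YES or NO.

Convert to CNF:
  S -> T0 A | T2 T0 | T3 X6
  A -> S X4 | b
  B -> T0 T1 | c
  C -> T0 T2 | T3 X5
  T0 -> b
  T1 -> a
  T2 -> c
  T3 -> d
  X4 -> A S
  X5 -> T2 T0
  X6 -> C B

Fill CYK table bottom-up:
  T[0,0] 'd' = {T3}  orig:{}
  T[1,1] 'b' = {A,T0}  orig:{A}
  T[2,2] 'a' = {T1}  orig:{}
  T[3,3] 'c' = {B,T2}  orig:{B}
  T[0,1] 'db' = ∅
  T[1,2] 'ba' = {B}
  T[2,3] 'ac' = ∅
  T[0,2] 'dba' = ∅
  T[1,3] 'bac' = ∅
  T[0,3] 'dbac' = ∅

S ∉ T[0,3] ⇒ NO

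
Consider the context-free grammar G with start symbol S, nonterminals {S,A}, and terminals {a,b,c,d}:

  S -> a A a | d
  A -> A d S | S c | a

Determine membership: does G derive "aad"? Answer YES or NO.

Convert to CNF:
  S -> T2 X4 | d
  A -> A X3 | S T1 | a
  T0 -> d
  T1 -> c
  T2 -> a
  X3 -> T0 S
  X4 -> A T2

CYK fill:
  [0..0]={A,T2}  "a"  orig:{A}
  [1..1]={A,T2}  "a"  orig:{A}
  [2..2]={S,T0}  "d"  orig:{S}
  [0..1]={X4}  "aa"  orig:{}
  [1..2]=∅  "ad"
  [0..2]=∅  "aad"

S ∉ T[0,2] ⇒ NO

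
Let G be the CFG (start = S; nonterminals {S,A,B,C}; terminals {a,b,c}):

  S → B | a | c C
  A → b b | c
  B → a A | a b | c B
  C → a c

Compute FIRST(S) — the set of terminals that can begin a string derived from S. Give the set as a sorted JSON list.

FIRST sets, iterate to fixpoint:
pass 1:
  A via A→b b: +{b}
  A via A→c: +{c}
  B via B→a A: +{a}
  B via B→c B: +{c}
  C via C→a c: +{a}
  S via S→B: +{a,c}
  FIRST(S)={a,c}  FIRST(A)={b,c}  FIRST(B)={a,c}  FIRST(C)={a}
pass 2: done
  FIRST(S)={a,c}  FIRST(A)={b,c}  FIRST(B)={a,c}  FIRST(C)={a}

FIRST(S) = ["a", "c"]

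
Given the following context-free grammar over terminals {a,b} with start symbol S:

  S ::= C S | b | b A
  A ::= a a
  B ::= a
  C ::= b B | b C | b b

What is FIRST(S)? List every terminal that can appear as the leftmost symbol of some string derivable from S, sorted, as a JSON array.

FIRST sets, iterate to fixpoint:
iter 1:
  A via A→a a: +{a}
  B via B→a: +{a}
  C via C→b B: +{b}
  S via S→C S: +{b}
  S: {b}  A: {a}  B: {a}  C: {b}
iter 2: (stable)
  S: {b}  A: {a}  B: {a}  C: {b}

FIRST(S) = ["b"]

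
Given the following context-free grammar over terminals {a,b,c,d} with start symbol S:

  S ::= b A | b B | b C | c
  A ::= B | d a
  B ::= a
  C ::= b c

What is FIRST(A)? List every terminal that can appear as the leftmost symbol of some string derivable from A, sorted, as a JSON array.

FIRST iteration:
[1]
  A via A→d a: +{d}
  B via B→a: +{a}
  C via C→b c: +{b}
  S via S→b A: +{b}
  S via S→c: +{c}
  FIRST[S]={b,c}  FIRST[A]={d}  FIRST[B]={a}  FIRST[C]={b}
[2]
  A via A→B: +{a}
  FIRST[S]={b,c}  FIRST[A]={a,d}  FIRST[B]={a}  FIRST[C]={b}
[3] — fixpoint
  FIRST[S]={b,c}  FIRST[A]={a,d}  FIRST[B]={a}  FIRST[C]={b}

FIRST(A) = ["a", "d"]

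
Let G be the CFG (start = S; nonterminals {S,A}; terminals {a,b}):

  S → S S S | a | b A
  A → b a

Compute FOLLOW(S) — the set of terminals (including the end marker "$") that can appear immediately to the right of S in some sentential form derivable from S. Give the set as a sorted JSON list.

FIRST iteration:
pass 1:
  A via A→b a: +{b}
  S via S→a: +{a}
  S via S→b A: +{b}
  S: {a,b}  A: {b}
pass 2: (no change)
  S: {a,b}  A: {b}

FOLLOW sets:
initialize: $ ∈ FOLLOW(S)
pass 1:
  S→S S S: FOLLOW(S) ⊇ FIRST(S) = {a,b}; new: +{a,b}
  S→b A: FOLLOW(A) ⊇ FOLLOW(S) ⊇ {$,a,b}; new: +{$,a,b}
  FOLLOW[S]={$,a,b}  FOLLOW[A]={$,a,b}
pass 2: (no change)
  FOLLOW[S]={$,a,b}  FOLLOW[A]={$,a,b}

FOLLOW(S) = ["$", "a", "b"]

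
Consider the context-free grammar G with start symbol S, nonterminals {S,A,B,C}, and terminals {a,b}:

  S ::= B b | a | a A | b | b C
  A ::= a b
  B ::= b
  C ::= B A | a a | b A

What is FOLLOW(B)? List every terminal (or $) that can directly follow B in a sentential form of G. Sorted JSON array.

FIRST sets, iterate to fixpoint:
pass 1:
  A via A→a b: +{a}
  B via B→b: +{b}
  C via C→B A: +{b}
  C via C→a a: +{a}
  S via S→B b: +{b}
  S via S→a: +{a}
  S: {a,b}  A: {a}  B: {b}  C: {a,b}
pass 2: (stable)
  S: {a,b}  A: {a}  B: {b}  C: {a,b}

Compute FOLLOW by fixpoint:
initialize: $ ∈ FOLLOW(S)
pass 1:
  C→B A: FOLLOW(B) ⊇ FIRST(A) = {a}; new: +{a}
  S→B b: FOLLOW(B) ⊇ FIRST(b) = {b}; new: +{b}
  S→a A: FOLLOW(A) ⊇ FOLLOW(S) ⊇ {$}; new: +{$}
  S→b C: FOLLOW(C) ⊇ FOLLOW(S) ⊇ {$}; new: +{$}
  S: {$}  A: {$}  B: {a,b}  C: {$}
pass 2: — fixpoint
  S: {$}  A: {$}  B: {a,b}  C: {$}

FOLLOW(B) = ["a", "b"]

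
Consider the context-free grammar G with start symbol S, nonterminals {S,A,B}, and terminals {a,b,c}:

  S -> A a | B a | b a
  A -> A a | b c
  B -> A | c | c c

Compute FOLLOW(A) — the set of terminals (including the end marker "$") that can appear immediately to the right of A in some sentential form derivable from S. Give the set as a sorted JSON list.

Compute FIRST by fixpoint:
iter 1:
  A via A→b c: +{b}
  B via B→A: +{b}
  B via B→c: +{c}
  S via S→A a: +{b}
  S via S→B a: +{c}
  S: {b,c}  A: {b}  B: {b,c}
iter 2: (no change)
  S: {b,c}  A: {b}  B: {b,c}

FOLLOW sets:
FOLLOW(S) := {$}
pass 1:
  A→A a: FOLLOW(A) ⊇ FIRST(a) = {a}; new: +{a}
  S→B a: FOLLOW(B) ⊇ FIRST(a) = {a}; new: +{a}
  FOLLOW(S)={$}  FOLLOW(A)={a}  FOLLOW(B)={a}
pass 2: done
  FOLLOW(S)={$}  FOLLOW(A)={a}  FOLLOW(B)={a}

FOLLOW(A) = ["a"]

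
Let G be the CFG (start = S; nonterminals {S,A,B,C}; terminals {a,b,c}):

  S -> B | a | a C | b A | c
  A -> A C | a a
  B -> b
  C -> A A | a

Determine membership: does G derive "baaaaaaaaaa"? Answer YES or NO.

Convert to CNF:
  S -> T0 C | T1 A | a | b | c
  A -> A C | T0 T0
  B -> b
  C -> A A | a
  T0 -> a
  T1 -> b

CYK fill:
  T[0,0] 'b' = {B,S,T1}  orig:{B,S}
  T[1,1] 'a' = {C,S,T0}  orig:{C,S}
  T[2,2] 'a' = {C,S,T0}  orig:{C,S}
  T[3,3] 'a' = {C,S,T0}  orig:{C,S}
  T[4,4] 'a' = {C,S,T0}  orig:{C,S}
  T[5,5] 'a' = {C,S,T0}  orig:{C,S}
  T[6,6] 'a' = {C,S,T0}  orig:{C,S}
  T[7,7] 'a' = {C,S,T0}  orig:{C,S}
  T[8,8] 'a' = {C,S,T0}  orig:{C,S}
  T[9,9] 'a' = {C,S,T0}  orig:{C,S}
  T[10,10] 'a' = {C,S,T0}  orig:{C,S}
  T[0,1] 'ba' = ∅
  T[1,2] 'aa' = {A,S}
  T[2,3] 'aa' = {A,S}
  T[3,4] 'aa' = {A,S}
  T[4,5] 'aa' = {A,S}
  T[5,6] 'aa' = {A,S}
  T[6,7] 'aa' = {A,S}
  T[7,8] 'aa' = {A,S}
  T[8,9] 'aa' = {A,S}
  T[9,10] 'aa' = {A,S}
  T[0,2] 'baa' = {S}
  T[1,3] 'aaa' = {A}
  T[2,4] 'aaa' = {A}
  T[3,5] 'aaa' = {A}
  T[4,6] 'aaa' = {A}
  T[5,7] 'aaa' = {A}
  T[6,8] 'aaa' = {A}
  T[7,9] 'aaa' = {A}
  T[8,10] 'aaa' = {A}
  T[0,3] 'baaa' = {S}
  T[1,4] 'aaaa' = {A,C}
  T[2,5] 'aaaa' = {A,C}
  T[3,6] 'aaaa' = {A,C}
  T[4,7] 'aaaa' = {A,C}
  T[5,8] 'aaaa' = {A,C}
  T[6,9] 'aaaa' = {A,C}
  T[7,10] 'aaaa' = {A,C}
  T[0,4] 'baaaa' = {S}
  T[1,5] 'aaaaa' = {A,C,S}
  T[2,6] 'aaaaa' = {A,C,S}
  T[3,7] 'aaaaa' = {A,C,S}
  T[4,8] 'aaaaa' = {A,C,S}
  T[5,9] 'aaaaa' = {A,C,S}
  T[6,10] 'aaaaa' = {A,C,S}
  T[0,5] 'baaaaa' = {S}
  T[1,6] 'aaaaaa' = {A,C,S}
  T[2,7] 'aaaaaa' = {A,C,S}
  T[3,8] 'aaaaaa' = {A,C,S}
  T[4,9] 'aaaaaa' = {A,C,S}
  T[5,10] 'aaaaaa' = {A,C,S}
  T[0,6] 'baaaaaa' = {S}
  T[1,7] 'aaaaaaa' = {A,C,S}
  T[2,8] 'aaaaaaa' = {A,C,S}
  T[3,9] 'aaaaaaa' = {A,C,S}
  T[4,10] 'aaaaaaa' = {A,C,S}
  T[0,7] 'baaaaaaa' = {S}
  T[1,8] 'aaaaaaaa' = {A,C,S}
  T[2,9] 'aaaaaaaa' = {A,C,S}
  T[3,10] 'aaaaaaaa' = {A,C,S}
  T[0,8] 'baaaaaaaa' = {S}
  T[1,9] 'aaaaaaaaa' = {A,C,S}
  T[2,10] 'aaaaaaaaa' = {A,C,S}
  T[0,9] 'baaaaaaaaa' = {S}
  T[1,10] 'aaaaaaaaaa' = {A,C,S}
  T[0,10] 'baaaaaaaaaa' = {S}

S ∈ T[0,10] ⇒ YES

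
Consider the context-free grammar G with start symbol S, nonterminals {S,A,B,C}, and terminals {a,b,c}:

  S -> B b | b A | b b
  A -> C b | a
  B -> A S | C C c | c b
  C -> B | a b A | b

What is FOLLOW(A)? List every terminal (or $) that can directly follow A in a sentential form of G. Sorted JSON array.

FIRST sets, iterate to fixpoint:
iter 1:
  A via A→a: +{a}
  B via B→A S: +{a}
  B via B→c b: +{c}
  C via C→B: +{a,c}
  C via C→b: +{b}
  S via S→B b: +{a,c}
  S via S→b A: +{b}
  FIRST[S]={a,b,c}  FIRST[A]={a}  FIRST[B]={a,c}  FIRST[C]={a,b,c}
iter 2:
  A via A→C b: +{b,c}
  B via B→A S: +{b}
  FIRST[S]={a,b,c}  FIRST[A]={a,b,c}  FIRST[B]={a,b,c}  FIRST[C]={a,b,c}
iter 3: (no change)
  FIRST[S]={a,b,c}  FIRST[A]={a,b,c}  FIRST[B]={a,b,c}  FIRST[C]={a,b,c}

FOLLOW sets:
seed FOLLOW(S) with $
iter 1:
  A→C b: FOLLOW(C) ⊇ FIRST(b) = {b}; new: +{b}
  B→A S: FOLLOW(A) ⊇ FIRST(S) = {a,b,c}; new: +{a,b,c}
  B→C C c: FOLLOW(C) ⊇ FIRST(C) = {a,b,c}; new: +{a,c}
  C→B: FOLLOW(B) ⊇ FOLLOW(C) ⊇ {a,b,c}; new: +{a,b,c}
  S→b A: FOLLOW(A) ⊇ FOLLOW(S) ⊇ {$}; new: +{$}
  FOLLOW(S)={$}  FOLLOW(A)={$,a,b,c}  FOLLOW(B)={a,b,c}  FOLLOW(C)={a,b,c}
iter 2:
  B→A S: FOLLOW(S) ⊇ FOLLOW(B) ⊇ {a,b,c}; new: +{a,b,c}
  FOLLOW(S)={$,a,b,c}  FOLLOW(A)={$,a,b,c}  FOLLOW(B)={a,b,c}  FOLLOW(C)={a,b,c}
iter 3: (stable)
  FOLLOW(S)={$,a,b,c}  FOLLOW(A)={$,a,b,c}  FOLLOW(B)={a,b,c}  FOLLOW(C)={a,b,c}

FOLLOW(A) = ["$", "a", "b", "c"]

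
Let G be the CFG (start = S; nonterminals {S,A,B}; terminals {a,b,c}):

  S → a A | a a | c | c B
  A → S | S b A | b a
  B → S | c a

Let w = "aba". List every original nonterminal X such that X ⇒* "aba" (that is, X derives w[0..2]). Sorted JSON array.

Convert to CNF:
  S -> T1 A | T1 T1 | T2 B | c
  A -> S X3 | T0 T1 | T1 A | T1 T1 | T2 B | c
  B -> T1 A | T1 T1 | T2 B | T2 T1 | c
  T0 -> b
  T1 -> a
  T2 -> c
  X3 -> T0 A

Fill CYK table bottom-up, restricted to cells inside w[0..2]:
  [0..0]={T1}  "a"  orig:{}
  [1..1]={T0}  "b"  orig:{}
  [2..2]={T1}  "a"  orig:{}
  [0..1]=∅  "ab"
  [1..2]={A}  "ba"
  [0..2]={A,B,S}  "aba"

Original NTs in T[0,2] deriving "aba": ["A", "B", "S"]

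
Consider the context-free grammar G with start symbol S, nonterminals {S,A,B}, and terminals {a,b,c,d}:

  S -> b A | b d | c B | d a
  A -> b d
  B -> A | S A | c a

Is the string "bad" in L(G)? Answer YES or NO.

Convert to CNF:
  S -> T0 A | T0 T1 | T1 T3 | T2 B
  A -> T0 T1
  B -> S A | T0 T1 | T2 T3
  T0 -> b
  T1 -> d
  T2 -> c
  T3 -> a

Fill CYK table bottom-up:
  T[0,0] 'b' = {T0}  orig:{}
  T[1,1] 'a' = {T3}  orig:{}
  T[2,2] 'd' = {T1}  orig:{}
  T[0,1] 'ba' = ∅
  T[1,2] 'ad' = ∅
  T[0,2] 'bad' = ∅

S ∉ T[0,2] ⇒ NO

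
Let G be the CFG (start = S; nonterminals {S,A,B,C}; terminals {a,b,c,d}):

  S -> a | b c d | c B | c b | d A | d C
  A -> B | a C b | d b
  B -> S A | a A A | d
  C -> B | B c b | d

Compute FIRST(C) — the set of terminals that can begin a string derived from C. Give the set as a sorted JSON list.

FIRST sets, iterate to fixpoint:
round 1:
  A via A→a C b: +{a}
  A via A→d b: +{d}
  B via B→a A A: +{a}
  B via B→d: +{d}
  C via C→B: +{a,d}
  S via S→a: +{a}
  S via S→b c d: +{b}
  S via S→c B: +{c}
  S via S→d A: +{d}
  S: {a,b,c,d}  A: {a,d}  B: {a,d}  C: {a,d}
round 2:
  B via B→S A: +{b,c}
  C via C→B: +{b,c}
  S: {a,b,c,d}  A: {a,d}  B: {a,b,c,d}  C: {a,b,c,d}
round 3:
  A via A→B: +{b,c}
  S: {a,b,c,d}  A: {a,b,c,d}  B: {a,b,c,d}  C: {a,b,c,d}
round 4: (stable)
  S: {a,b,c,d}  A: {a,b,c,d}  B: {a,b,c,d}  C: {a,b,c,d}

FIRST(C) = ["a", "b", "c", "d"]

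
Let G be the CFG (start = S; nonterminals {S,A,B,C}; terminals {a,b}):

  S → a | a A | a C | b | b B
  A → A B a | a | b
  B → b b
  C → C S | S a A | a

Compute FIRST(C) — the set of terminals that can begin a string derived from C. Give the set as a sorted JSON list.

FIRST iteration:
pass 1:
  A via A→a: +{a}
  A via A→b: +{b}
  B via B→b b: +{b}
  C via C→a: +{a}
  S via S→a: +{a}
  S via S→b: +{b}
  FIRST(S)={a,b}  FIRST(A)={a,b}  FIRST(B)={b}  FIRST(C)={a}
pass 2:
  C via C→S a A: +{b}
  FIRST(S)={a,b}  FIRST(A)={a,b}  FIRST(B)={b}  FIRST(C)={a,b}
pass 3: done
  FIRST(S)={a,b}  FIRST(A)={a,b}  FIRST(B)={b}  FIRST(C)={a,b}

FIRST(C) = ["a", "b"]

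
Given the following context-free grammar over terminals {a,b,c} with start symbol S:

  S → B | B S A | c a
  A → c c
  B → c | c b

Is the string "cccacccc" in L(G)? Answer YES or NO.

CNF form of G:
  S -> B X3 | T0 T1 | T0 T2 | c
  A -> T0 T0
  B -> T0 T1 | c
  T0 -> c
  T1 -> b
  T2 -> a
  X3 -> S A

Fill CYK table bottom-up:
  [0..0]={B,S,T0}  "c"  orig:{B,S}
  [1..1]={B,S,T0}  "c"  orig:{B,S}
  [2..2]={B,S,T0}  "c"  orig:{B,S}
  [3..3]={T2}  "a"  orig:{}
  [4..4]={B,S,T0}  "c"  orig:{B,S}
  [5..5]={B,S,T0}  "c"  orig:{B,S}
  [6..6]={B,S,T0}  "c"  orig:{B,S}
  [7..7]={B,S,T0}  "c"  orig:{B,S}
  [0..1]={A}  "cc"
  [1..2]={A}  "cc"
  [2..3]={S}  "ca"
  [3..4]=∅  "ac"
  [4..5]={A}  "cc"
  [5..6]={A}  "cc"
  [6..7]={A}  "cc"
  [0..2]={X3}  "ccc"  orig:{}
  [1..3]=∅  "cca"
  [2..4]=∅  "cac"
  [3..5]=∅  "acc"
  [4..6]={X3}  "ccc"  orig:{}
  [5..7]={X3}  "ccc"  orig:{}
  [0..3]=∅  "ccca"
  [1..4]=∅  "ccac"
  [2..5]={X3}  "cacc"  orig:{}
  [3..6]=∅  "accc"
  [4..7]={S}  "cccc"
  [0..4]=∅  "cccac"
  [1..5]={S}  "ccacc"
  [2..6]=∅  "caccc"
  [3..7]=∅  "acccc"
  [0..5]=∅  "cccacc"
  [1..6]=∅  "ccaccc"
  [2..7]=∅  "cacccc"
  [0..6]=∅  "cccaccc"
  [1..7]={X3}  "ccacccc"  orig:{}
  [0..7]={S}  "cccacccc"

S ∈ T[0,7] ⇒ YES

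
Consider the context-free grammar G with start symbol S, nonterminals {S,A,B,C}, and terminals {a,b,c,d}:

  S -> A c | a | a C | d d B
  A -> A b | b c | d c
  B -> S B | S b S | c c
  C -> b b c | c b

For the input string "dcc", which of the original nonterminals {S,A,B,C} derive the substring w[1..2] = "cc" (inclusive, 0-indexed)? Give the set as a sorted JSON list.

Convert to CNF:
  S -> A T1 | T2 X6 | T3 C | a
  A -> A T0 | T0 T1 | T2 T1
  B -> S B | S X4 | T1 T1
  C -> T0 X5 | T1 T0
  T0 -> b
  T1 -> c
  T2 -> d
  T3 -> a
  X4 -> T0 S
  X5 -> T0 T1
  X6 -> T2 B

CYK table (by increasing span), restricted to cells inside w[1..2]:
  T[1,1] 'c' = {T1}  orig:{}
  T[2,2] 'c' = {T1}  orig:{}
  T[1,2] 'cc' = {B}

Original NTs in T[1,2] deriving "cc": ["B"]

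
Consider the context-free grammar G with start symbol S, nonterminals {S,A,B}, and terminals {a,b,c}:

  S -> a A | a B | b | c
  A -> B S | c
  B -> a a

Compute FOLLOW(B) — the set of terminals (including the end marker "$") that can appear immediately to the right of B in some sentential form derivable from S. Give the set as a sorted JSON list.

FIRST sets, iterate to fixpoint:
iter 1:
  A via A→c: +{c}
  B via B→a a: +{a}
  S via S→a A: +{a}
  S via S→b: +{b}
  S via S→c: +{c}
  S: {a,b,c}  A: {c}  B: {a}
iter 2:
  A via A→B S: +{a}
  S: {a,b,c}  A: {a,c}  B: {a}
iter 3: (stable)
  S: {a,b,c}  A: {a,c}  B: {a}

FOLLOW sets:
initialize: $ ∈ FOLLOW(S)
[1]
  A→B S: FOLLOW(B) ⊇ FIRST(S) = {a,b,c}; new: +{a,b,c}
  S→a A: FOLLOW(A) ⊇ FOLLOW(S) ⊇ {$}; new: +{$}
  S→a B: FOLLOW(B) ⊇ FOLLOW(S) ⊇ {$}; new: +{$}
  FOLLOW[S]={$}  FOLLOW[A]={$}  FOLLOW[B]={$,a,b,c}
[2] done
  FOLLOW[S]={$}  FOLLOW[A]={$}  FOLLOW[B]={$,a,b,c}

FOLLOW(B) = ["$", "a", "b", "c"]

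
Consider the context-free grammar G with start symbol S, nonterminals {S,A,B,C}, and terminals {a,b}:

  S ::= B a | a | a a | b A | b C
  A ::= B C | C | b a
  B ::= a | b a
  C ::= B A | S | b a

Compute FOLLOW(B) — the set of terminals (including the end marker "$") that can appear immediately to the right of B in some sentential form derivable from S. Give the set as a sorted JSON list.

FIRST iteration:
pass 1:
  A via A→b a: +{b}
  B via B→a: +{a}
  B via B→b a: +{b}
  C via C→B A: +{a,b}
  S via S→B a: +{a,b}
  FIRST(S)={a,b}  FIRST(A)={b}  FIRST(B)={a,b}  FIRST(C)={a,b}
pass 2:
  A via A→B C: +{a}
  FIRST(S)={a,b}  FIRST(A)={a,b}  FIRST(B)={a,b}  FIRST(C)={a,b}
pass 3: done
  FIRST(S)={a,b}  FIRST(A)={a,b}  FIRST(B)={a,b}  FIRST(C)={a,b}

Compute FOLLOW by fixpoint:
FOLLOW(S) := {$}
iter 1:
  A→B C: FOLLOW(B) ⊇ FIRST(C) = {a,b}; new: +{a,b}
  S→b A: FOLLOW(A) ⊇ FOLLOW(S) ⊇ {$}; new: +{$}
  S→b C: FOLLOW(C) ⊇ FOLLOW(S) ⊇ {$}; new: +{$}
  FOLLOW(S)={$}  FOLLOW(A)={$}  FOLLOW(B)={a,b}  FOLLOW(C)={$}
iter 2: (no change)
  FOLLOW(S)={$}  FOLLOW(A)={$}  FOLLOW(B)={a,b}  FOLLOW(C)={$}

FOLLOW(B) = ["a", "b"]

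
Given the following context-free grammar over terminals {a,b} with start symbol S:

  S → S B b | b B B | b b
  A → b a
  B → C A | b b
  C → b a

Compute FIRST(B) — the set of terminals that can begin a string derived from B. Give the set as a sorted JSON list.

FIRST iteration:
round 1:
  A via A→b a: +{b}
  B via B→b b: +{b}
  C via C→b a: +{b}
  S via S→b B B: +{b}
  S: {b}  A: {b}  B: {b}  C: {b}
round 2: — fixpoint
  S: {b}  A: {b}  B: {b}  C: {b}

FIRST(B) = ["b"]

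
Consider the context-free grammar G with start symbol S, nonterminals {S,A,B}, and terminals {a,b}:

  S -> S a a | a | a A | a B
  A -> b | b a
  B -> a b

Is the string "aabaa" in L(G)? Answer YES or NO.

Convert to CNF:
  S -> S X2 | T1 A | T1 B | a
  A -> T0 T1 | b
  B -> T1 T0
  T0 -> b
  T1 -> a
  X2 -> T1 T1

CYK table (by increasing span):
  T[0,0] 'a' = {S,T1}  orig:{S}
  T[1,1] 'a' = {S,T1}  orig:{S}
  T[2,2] 'b' = {A,T0}  orig:{A}
  T[3,3] 'a' = {S,T1}  orig:{S}
  T[4,4] 'a' = {S,T1}  orig:{S}
  T[0,1] 'aa' = {X2}  orig:{}
  T[1,2] 'ab' = {B,S}
  T[2,3] 'ba' = {A}
  T[3,4] 'aa' = {X2}  orig:{}
  T[0,2] 'aab' = {S}
  T[1,3] 'aba' = {S}
  T[2,4] 'baa' = ∅
  T[0,3] 'aaba' = ∅
  T[1,4] 'abaa' = {S}
  T[0,4] 'aabaa' = {S}

S ∈ T[0,4] ⇒ YES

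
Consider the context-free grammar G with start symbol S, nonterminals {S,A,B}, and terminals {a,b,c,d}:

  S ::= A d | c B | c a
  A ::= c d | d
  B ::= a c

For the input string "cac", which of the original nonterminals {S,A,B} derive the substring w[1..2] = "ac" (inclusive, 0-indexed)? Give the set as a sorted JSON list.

Convert to CNF:
  S -> A T1 | T0 B | T0 T2
  A -> T0 T1 | d
  B -> T2 T0
  T0 -> c
  T1 -> d
  T2 -> a

CYK table (by increasing span), restricted to cells inside w[1..2]:
  [1..1]={T2}  "a"  orig:{}
  [2..2]={T0}  "c"  orig:{}
  [1..2]={B}  "ac"

Original NTs in T[1,2] deriving "ac": ["B"]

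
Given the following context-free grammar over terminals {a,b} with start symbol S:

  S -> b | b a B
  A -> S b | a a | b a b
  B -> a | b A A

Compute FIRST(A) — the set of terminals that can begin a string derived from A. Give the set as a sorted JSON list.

FIRST sets, iterate to fixpoint:
iter 1:
  A via A→a a: +{a}
  A via A→b a b: +{b}
  B via B→a: +{a}
  B via B→b A A: +{b}
  S via S→b: +{b}
  FIRST[S]={b}  FIRST[A]={a,b}  FIRST[B]={a,b}
iter 2: (stable)
  FIRST[S]={b}  FIRST[A]={a,b}  FIRST[B]={a,b}

FIRST(A) = ["a", "b"]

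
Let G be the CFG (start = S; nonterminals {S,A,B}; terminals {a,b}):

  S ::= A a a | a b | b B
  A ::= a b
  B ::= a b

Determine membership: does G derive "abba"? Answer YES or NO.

Convert to CNF:
  S -> A X2 | T0 T1 | T1 B
  A -> T0 T1
  B -> T0 T1
  T0 -> a
  T1 -> b
  X2 -> T0 T0

CYK table (by increasing span):
  T[0,0] 'a' = {T0}  orig:{}
  T[1,1] 'b' = {T1}  orig:{}
  T[2,2] 'b' = {T1}  orig:{}
  T[3,3] 'a' = {T0}  orig:{}
  T[0,1] 'ab' = {A,B,S}
  T[1,2] 'bb' = ∅
  T[2,3] 'ba' = ∅
  T[0,2] 'abb' = ∅
  T[1,3] 'bba' = ∅
  T[0,3] 'abba' = ∅

S ∉ T[0,3] ⇒ NO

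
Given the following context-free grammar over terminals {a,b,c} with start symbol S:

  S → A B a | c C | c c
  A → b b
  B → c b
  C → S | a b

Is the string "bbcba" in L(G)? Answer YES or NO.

CNF form of G:
  S -> A X4 | T1 C | T1 T1
  A -> T0 T0
  B -> T1 T0
  C -> A X3 | T1 C | T1 T1 | T2 T0
  T0 -> b
  T1 -> c
  T2 -> a
  X3 -> B T2
  X4 -> B T2

Fill CYK table bottom-up:
  [0..0]={T0}  "b"  orig:{}
  [1..1]={T0}  "b"  orig:{}
  [2..2]={T1}  "c"  orig:{}
  [3..3]={T0}  "b"  orig:{}
  [4..4]={T2}  "a"  orig:{}
  [0..1]={A}  "bb"
  [1..2]=∅  "bc"
  [2..3]={B}  "cb"
  [3..4]=∅  "ba"
  [0..2]=∅  "bbc"
  [1..3]=∅  "bcb"
  [2..4]={X3,X4}  "cba"  orig:{}
  [0..3]=∅  "bbcb"
  [1..4]=∅  "bcba"
  [0..4]={C,S}  "bbcba"

S ∈ T[0,4] ⇒ YES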